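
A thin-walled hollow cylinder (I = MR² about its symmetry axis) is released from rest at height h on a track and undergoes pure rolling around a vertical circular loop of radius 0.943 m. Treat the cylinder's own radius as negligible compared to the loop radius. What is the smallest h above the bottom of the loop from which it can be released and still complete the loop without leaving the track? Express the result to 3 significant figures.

The moment of inertia is MR², giving k ≡ I/(MR²) = 1.
At the top of the loop, the minimum-contact condition is Mg = Mv_top²/r, so v_top² = gr.
With ω = v/R, the kinetic energy at speed v is ½(1+k)Mv² = Mv².
Energy conservation from release (height h) to the top (height 2r): Mgh = Mg(2r) + M·gr.
Thus h_min = 2r + (1+k)r/2 = r(2 + 2/2) = 0.943 × 3 ≈ 2.83 m.

h_min ≈ 2.83 m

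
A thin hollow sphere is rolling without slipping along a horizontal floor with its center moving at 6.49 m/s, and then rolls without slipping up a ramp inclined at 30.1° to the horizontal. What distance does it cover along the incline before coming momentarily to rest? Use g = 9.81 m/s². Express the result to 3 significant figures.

The moment of inertia is (2/3)MR², giving k ≡ I/(MR²) = 2/3.
Rolling without slipping gives ω = v/R, so the total kinetic energy is ½Mv² + ½Iω² = ½(1+k)Mv² = (5/6)Mv².
Setting this equal to Mgh gives the vertical rise h = (1+k)v₀²/(2g) = 1.667×6.49²/(2×9.81) = 3.578 m.
The distance along the slope is d = h/sinθ = 3.578/sin30.1° ≈ 7.13 m.

d ≈ 7.13 m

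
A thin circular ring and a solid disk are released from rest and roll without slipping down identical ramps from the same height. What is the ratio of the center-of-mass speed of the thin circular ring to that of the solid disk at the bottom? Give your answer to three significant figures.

Each satisfies Mgh = ½(1+k)Mv² with k = I/(MR²), so v ∝ 1/√(1+k).
For the thin circular ring k = 1; for the solid disk k = 0.5.
v₁/v₂ = √((1+k₂)/(1+k₁)) = √(1.5/2) ≈ 0.866.

v_ratio ≈ 0.866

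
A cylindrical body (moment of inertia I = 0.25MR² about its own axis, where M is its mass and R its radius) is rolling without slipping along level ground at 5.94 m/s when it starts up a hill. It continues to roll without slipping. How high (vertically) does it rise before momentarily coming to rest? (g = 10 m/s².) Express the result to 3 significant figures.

Here I = 0.25MR², so the shape factor k = I/(MR²) = 0.25.
The rolling condition ω = v/R makes the rotational term ½I(v/R)² = ½kMv², so KE_total = ½(1+k)Mv² = (5/8)Mv².
All of this converts to potential energy at the highest point: (5/8)Mv₀² = Mgh.
Thus h = (1+k)v₀²/(2g) = 1.25 × 5.94² / (2 × 10) ≈ 2.21 m.

h ≈ 2.21 m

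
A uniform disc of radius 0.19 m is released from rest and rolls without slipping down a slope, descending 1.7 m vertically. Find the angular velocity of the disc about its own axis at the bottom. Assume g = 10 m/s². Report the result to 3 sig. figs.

With I = (1/2)MR², the ratio k = I/(MR²) is 0.5.
Rolling without slipping gives ω = v/R, so the total kinetic energy is ½Mv² + ½Iω² = ½(1+k)Mv² = (3/4)Mv².
Energy conservation Mgh = ½(1+k)Mv² gives v = √(2gh/(1+k)) = √(2 × 10 × 1.7 / 1.5) = 4.761 m/s.
Then ω = v/R = 4.761 / 0.19 ≈ 25.1 rad/s.

ω ≈ 25.1 rad/s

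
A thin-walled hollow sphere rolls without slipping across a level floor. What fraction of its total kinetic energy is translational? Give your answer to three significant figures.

With I = (2/3)MR², the ratio k = I/(MR²) is 2/3.
With ω = v/R, KE_trans = ½Mv² and KE_rot = ½Iω² = ½kMv², so KE_total = ½(1+k)Mv².
The translational fraction is therefore 1/(1+k) = 1/1.667 ≈ 0.600.

fraction ≈ 0.600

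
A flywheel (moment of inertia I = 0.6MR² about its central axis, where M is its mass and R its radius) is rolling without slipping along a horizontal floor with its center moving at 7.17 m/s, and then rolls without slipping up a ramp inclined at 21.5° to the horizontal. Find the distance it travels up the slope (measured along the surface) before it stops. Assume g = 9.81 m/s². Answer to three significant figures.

With I = 0.6MR², the ratio k = I/(MR²) is 0.6.
Rolling without slipping gives ω = v/R, so the total kinetic energy is ½Mv² + ½Iω² = ½(1+k)Mv² = (4/5)Mv².
Setting this equal to Mgh gives the vertical rise h = (1+k)v₀²/(2g) = 1.6×7.17²/(2×9.81) = 4.192 m.
The distance along the slope is d = h/sinθ = 4.192/sin21.5° ≈ 11.4 m.

d ≈ 11.4 m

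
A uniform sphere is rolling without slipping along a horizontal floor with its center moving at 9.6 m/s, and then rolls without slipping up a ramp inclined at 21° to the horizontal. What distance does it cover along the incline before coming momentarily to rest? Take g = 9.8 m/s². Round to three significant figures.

d ≈ 18.4 m

The moment of inertia is (2/5)MR², giving k ≡ I/(MR²) = 0.4.
Since it rolls without slipping, ω = v/R and KE = ½Mv² + ½Iω² = ½(1+k)Mv² = (7/10)Mv².
Setting this equal to Mgh gives the vertical rise h = (1+k)v₀²/(2g) = 1.4×9.6²/(2×9.8) = 6.583 m.
The distance along the slope is d = h/sinθ = 6.583/sin21° ≈ 18.4 m.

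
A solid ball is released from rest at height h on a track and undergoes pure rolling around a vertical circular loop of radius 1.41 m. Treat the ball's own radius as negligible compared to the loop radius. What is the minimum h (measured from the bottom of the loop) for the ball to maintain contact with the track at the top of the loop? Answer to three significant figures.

For this body I = (2/5)MR², i.e. k = I/(MR²) = 0.4.
At the top, contact is just lost when gravity alone supplies the centripetal force: Mg = Mv_top²/r, i.e. v_top² = gr.
With ω = v/R, the kinetic energy at speed v is ½(1+k)Mv² = (7/10)Mv².
Energy conservation from release (height h) to the top (height 2r): Mgh = Mg(2r) + (7/10)M·gr.
Thus h_min = 2r + (1+k)r/2 = r(2 + 1.4/2) = 1.41 × 2.7 ≈ 3.81 m.

h_min ≈ 3.81 m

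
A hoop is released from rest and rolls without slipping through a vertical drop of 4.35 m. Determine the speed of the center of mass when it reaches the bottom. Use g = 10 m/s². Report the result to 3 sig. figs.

v ≈ 6.60 m/s

For this body I = MR², i.e. k = I/(MR²) = 1.
Rolling without slipping gives ω = v/R, so the total kinetic energy is ½Mv² + ½Iω² = ½(1+k)Mv² = Mv².
Energy conservation: Mgh = Mv², so v = √(2gh/(1+k)) = √(2 × 10 × 4.35 / 2) ≈ 6.60 m/s.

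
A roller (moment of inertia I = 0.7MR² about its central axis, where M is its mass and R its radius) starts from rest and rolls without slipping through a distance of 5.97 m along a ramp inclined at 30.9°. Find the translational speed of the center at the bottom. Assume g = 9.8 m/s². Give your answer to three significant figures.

For this body I = 0.7MR², i.e. k = I/(MR²) = 0.7.
The rolling condition ω = v/R makes the rotational term ½I(v/R)² = ½kMv², so KE_total = ½(1+k)Mv² = (17/20)Mv².
The vertical drop is h = L sinθ = 5.97 × sin30.9° = 3.066 m.
Setting Mgh = (17/20)Mv² gives v = √(2gh/(1+k)) = √(2·9.8·3.066/1.7) ≈ 5.95 m/s.

v ≈ 5.95 m/s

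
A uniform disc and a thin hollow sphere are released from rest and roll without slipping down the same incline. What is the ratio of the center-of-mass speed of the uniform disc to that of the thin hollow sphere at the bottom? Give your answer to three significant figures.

Each satisfies Mgh = ½(1+k)Mv² with k = I/(MR²), so v ∝ 1/√(1+k).
For the uniform disc k = 0.5; for the thin hollow sphere k = 2/3.
v₁/v₂ = √((1+k₂)/(1+k₁)) = √(1.667/1.5) ≈ 1.05.

v_ratio ≈ 1.05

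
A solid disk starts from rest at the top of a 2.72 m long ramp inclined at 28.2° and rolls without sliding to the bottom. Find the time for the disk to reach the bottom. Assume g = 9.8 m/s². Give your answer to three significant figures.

Here I = (1/2)MR², so the shape factor k = I/(MR²) = 0.5.
Along the incline Mg sinθ − f = Ma, and torque about the center fR = Iα = kMR²(a/R) gives f = kMa.
Hence a = g sinθ/(1+k) = 9.8×sin28.2°/1.5 = 3.087 m/s².
With constant a from rest, t = √(2L/a) = √(2·2.72/3.087) ≈ 1.33 s.

t ≈ 1.33 s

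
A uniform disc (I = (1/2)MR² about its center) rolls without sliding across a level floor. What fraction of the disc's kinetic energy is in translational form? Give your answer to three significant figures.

fraction ≈ 0.667

With I = (1/2)MR², the ratio k = I/(MR²) is 0.5.
With ω = v/R, KE_trans = ½Mv² and KE_rot = ½Iω² = ½kMv², so KE_total = ½(1+k)Mv².
The translational fraction is therefore 1/(1+k) = 1/1.5 ≈ 0.667.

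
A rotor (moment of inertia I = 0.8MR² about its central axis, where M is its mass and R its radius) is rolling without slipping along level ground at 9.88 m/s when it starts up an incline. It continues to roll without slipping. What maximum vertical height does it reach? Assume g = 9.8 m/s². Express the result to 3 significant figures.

h ≈ 8.96 m

Here I = 0.8MR², so the shape factor k = I/(MR²) = 0.8.
Since it rolls without slipping, ω = v/R and KE = ½Mv² + ½Iω² = ½(1+k)Mv² = (9/10)Mv².
At the top the kinetic energy is zero, so (9/10)Mv₀² = Mgh.
Thus h = (1+k)v₀²/(2g) = 1.8 × 9.88² / (2 × 9.8) ≈ 8.96 m.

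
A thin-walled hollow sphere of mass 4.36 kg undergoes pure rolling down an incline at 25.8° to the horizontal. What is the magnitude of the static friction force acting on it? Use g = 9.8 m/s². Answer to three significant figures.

f ≈ 7.44 N

With I = (2/3)MR², the ratio k = I/(MR²) is 2/3.
Along the incline Mg sinθ − f = Ma, and torque about the center fR = Iα = kMR²(a/R) gives f = kMa.
Combining, a = g sinθ/(1+k) and f = kMa = kMg sinθ/(1+k).
f = (2/3) × 4.36 × 9.8 × sin25.8° / 1.667 ≈ 7.44 N.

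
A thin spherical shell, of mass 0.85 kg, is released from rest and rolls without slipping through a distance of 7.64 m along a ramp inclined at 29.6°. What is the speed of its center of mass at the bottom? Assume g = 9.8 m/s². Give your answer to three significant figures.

Here I = (2/3)MR², so the shape factor k = I/(MR²) = 2/3.
Pure rolling means v = ωR; then KE = ½Mv² + ½I(v/R)² = ½(1+k)Mv² = (5/6)Mv².
The vertical drop is h = L sinθ = 7.64 × sin29.6° = 3.774 m.
Setting Mgh = (5/6)Mv² gives v = √(2gh/(1+k)) = √(2·9.8·3.774/1.667) ≈ 6.66 m/s.

v ≈ 6.66 m/s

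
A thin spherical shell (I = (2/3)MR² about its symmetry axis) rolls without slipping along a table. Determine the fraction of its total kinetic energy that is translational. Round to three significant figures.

For this body I = (2/3)MR², i.e. k = I/(MR²) = 2/3.
Since ω = v/R, the translational part is ½Mv² and the rotational part is ½I(v/R)² = ½kMv²; the total is ½(1+k)Mv².
The translational fraction is therefore 1/(1+k) = 1/1.667 ≈ 0.600.

fraction ≈ 0.600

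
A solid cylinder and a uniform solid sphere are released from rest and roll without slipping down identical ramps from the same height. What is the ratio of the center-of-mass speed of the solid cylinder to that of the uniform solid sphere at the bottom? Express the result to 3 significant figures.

v_ratio ≈ 0.966

Each satisfies Mgh = ½(1+k)Mv² with k = I/(MR²), so v ∝ 1/√(1+k).
For the solid cylinder k = 0.5; for the uniform solid sphere k = 0.4.
v₁/v₂ = √((1+k₂)/(1+k₁)) = √(1.4/1.5) ≈ 0.966.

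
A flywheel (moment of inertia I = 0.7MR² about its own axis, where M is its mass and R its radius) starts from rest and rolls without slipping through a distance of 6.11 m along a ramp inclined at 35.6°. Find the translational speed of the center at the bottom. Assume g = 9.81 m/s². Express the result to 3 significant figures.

v ≈ 6.41 m/s

With I = 0.7MR², the ratio k = I/(MR²) is 0.7.
Rolling without slipping gives ω = v/R, so the total kinetic energy is ½Mv² + ½Iω² = ½(1+k)Mv² = (17/20)Mv².
The vertical drop is h = L sinθ = 6.11 × sin35.6° = 3.557 m.
Energy conservation: Mgh = (17/20)Mv², so v = √(2gh/(1+k)) = √(2 × 9.81 × 3.557 / 1.7) ≈ 6.41 m/s.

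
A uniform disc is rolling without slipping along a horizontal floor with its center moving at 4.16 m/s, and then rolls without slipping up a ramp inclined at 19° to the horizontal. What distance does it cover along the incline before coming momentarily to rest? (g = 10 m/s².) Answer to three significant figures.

d ≈ 3.99 m

For this body I = (1/2)MR², i.e. k = I/(MR²) = 0.5.
Rolling without slipping gives ω = v/R, so the total kinetic energy is ½Mv² + ½Iω² = ½(1+k)Mv² = (3/4)Mv².
Setting this equal to Mgh gives the vertical rise h = (1+k)v₀²/(2g) = 1.5×4.16²/(2×10) = 1.298 m.
Along the incline, d = h/sinθ = 1.298/sin19° ≈ 3.99 m.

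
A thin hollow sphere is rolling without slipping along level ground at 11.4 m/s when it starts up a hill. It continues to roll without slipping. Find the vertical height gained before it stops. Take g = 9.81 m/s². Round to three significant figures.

Here I = (2/3)MR², so the shape factor k = I/(MR²) = 2/3.
Pure rolling means v = ωR; then KE = ½Mv² + ½I(v/R)² = ½(1+k)Mv² = (5/6)Mv².
All of this converts to potential energy at the highest point: (5/6)Mv₀² = Mgh.
Thus h = (1+k)v₀²/(2g) = 1.667 × 11.4² / (2 × 9.81) ≈ 11.0 m.

h ≈ 11.0 m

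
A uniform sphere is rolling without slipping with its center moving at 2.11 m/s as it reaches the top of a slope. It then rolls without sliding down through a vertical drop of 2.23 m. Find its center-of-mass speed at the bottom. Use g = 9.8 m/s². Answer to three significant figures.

v ≈ 5.97 m/s

Here I = (2/5)MR², so the shape factor k = I/(MR²) = 0.4.
The rolling condition ω = v/R makes the rotational term ½I(v/R)² = ½kMv², so KE_total = ½(1+k)Mv² = (7/10)Mv².
Energy conservation: (7/10)Mv₀² + Mgh = (7/10)Mv², so v² = v₀² + 2gh/(1+k).
v = √(2.11² + 2×9.8×2.23/1.4) = √35.67 ≈ 5.97 m/s.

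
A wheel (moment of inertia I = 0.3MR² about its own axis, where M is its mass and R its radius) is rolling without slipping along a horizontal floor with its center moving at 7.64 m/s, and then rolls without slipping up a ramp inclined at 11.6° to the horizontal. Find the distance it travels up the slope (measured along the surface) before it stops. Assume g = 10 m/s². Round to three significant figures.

d ≈ 18.9 m

The moment of inertia is 0.3MR², giving k ≡ I/(MR²) = 0.3.
Since it rolls without slipping, ω = v/R and KE = ½Mv² + ½Iω² = ½(1+k)Mv² = (13/20)Mv².
Setting this equal to Mgh gives the vertical rise h = (1+k)v₀²/(2g) = 1.3×7.64²/(2×10) = 3.794 m.
Along the incline, d = h/sinθ = 3.794/sin11.6° ≈ 18.9 m.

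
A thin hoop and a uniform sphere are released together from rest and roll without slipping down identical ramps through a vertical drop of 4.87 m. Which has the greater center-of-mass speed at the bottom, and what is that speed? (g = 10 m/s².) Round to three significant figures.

For rolling without slipping, Mgh = ½(1+k)Mv² where k = I/(MR²), so v = √(2gh/(1+k)).
Thin hoop: k = 1, giving v = √(2×10×4.87/2) = 6.979 m/s.
Uniform sphere: k = 0.4, giving v = √(2×10×4.87/1.4) = 8.341 m/s.
The smaller k wins: the uniform sphere, at ≈ 8.34 m/s.

the uniform sphere, at v ≈ 8.34 m/s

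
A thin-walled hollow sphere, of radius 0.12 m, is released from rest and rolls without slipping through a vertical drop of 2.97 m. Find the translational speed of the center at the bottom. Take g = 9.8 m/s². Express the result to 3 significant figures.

v ≈ 5.91 m/s

The moment of inertia is (2/3)MR², giving k ≡ I/(MR²) = 2/3.
The rolling condition ω = v/R makes the rotational term ½I(v/R)² = ½kMv², so KE_total = ½(1+k)Mv² = (5/6)Mv².
Setting Mgh = (5/6)Mv² gives v = √(2gh/(1+k)) = √(2·9.8·2.97/1.667) ≈ 5.91 m/s.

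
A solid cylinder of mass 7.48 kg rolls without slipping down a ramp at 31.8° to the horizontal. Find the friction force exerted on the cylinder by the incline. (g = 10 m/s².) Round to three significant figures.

For this body I = (1/2)MR², i.e. k = I/(MR²) = 0.5.
Translational: Mg sinθ − f = Ma. Rotational about the CM: fR = Iα = kMRa, so f = kMa.
Combining, a = g sinθ/(1+k) and f = kMa = kMg sinθ/(1+k).
f = 0.5 × 7.48 × 10 × sin31.8° / 1.5 ≈ 13.1 N.

f ≈ 13.1 N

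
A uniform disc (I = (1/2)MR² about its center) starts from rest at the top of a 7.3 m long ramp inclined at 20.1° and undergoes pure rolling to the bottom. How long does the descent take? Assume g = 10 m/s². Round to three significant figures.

With I = (1/2)MR², the ratio k = I/(MR²) is 0.5.
Newton's second law down the slope: Mg sinθ − f = Ma. The torque equation fR = Iα (with α = a/R) gives f = kMa.
Hence a = g sinθ/(1+k) = 10×sin20.1°/1.5 = 2.291 m/s².
With constant a from rest, t = √(2L/a) = √(2·7.3/2.291) ≈ 2.52 s.

t ≈ 2.52 s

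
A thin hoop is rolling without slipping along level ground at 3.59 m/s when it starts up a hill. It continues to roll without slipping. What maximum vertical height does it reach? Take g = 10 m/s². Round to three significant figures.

With I = MR², the ratio k = I/(MR²) is 1.
Rolling without slipping gives ω = v/R, so the total kinetic energy is ½Mv² + ½Iω² = ½(1+k)Mv² = Mv².
At the top the kinetic energy is zero, so Mv₀² = Mgh.
Thus h = (1+k)v₀²/(2g) = 2 × 3.59² / (2 × 10) ≈ 1.29 m.

h ≈ 1.29 m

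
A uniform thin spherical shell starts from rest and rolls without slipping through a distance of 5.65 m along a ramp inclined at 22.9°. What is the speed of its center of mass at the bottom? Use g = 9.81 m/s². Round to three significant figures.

Here I = (2/3)MR², so the shape factor k = I/(MR²) = 2/3.
Rolling without slipping gives ω = v/R, so the total kinetic energy is ½Mv² + ½Iω² = ½(1+k)Mv² = (5/6)Mv².
The vertical drop is h = L sinθ = 5.65 × sin22.9° = 2.199 m.
Setting Mgh = (5/6)Mv² gives v = √(2gh/(1+k)) = √(2·9.81·2.199/1.667) ≈ 5.09 m/s.

v ≈ 5.09 m/s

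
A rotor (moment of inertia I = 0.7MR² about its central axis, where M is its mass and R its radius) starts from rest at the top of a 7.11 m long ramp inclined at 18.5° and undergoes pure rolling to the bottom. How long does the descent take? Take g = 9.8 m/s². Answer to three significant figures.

The moment of inertia is 0.7MR², giving k ≡ I/(MR²) = 0.7.
Along the incline Mg sinθ − f = Ma, and torque about the center fR = Iα = kMR²(a/R) gives f = kMa.
Hence a = g sinθ/(1+k) = 9.8×sin18.5°/1.7 = 1.829 m/s².
Starting from rest, L = ½at², so t = √(2L/a) = √(2×7.11/1.829) ≈ 2.79 s.

t ≈ 2.79 s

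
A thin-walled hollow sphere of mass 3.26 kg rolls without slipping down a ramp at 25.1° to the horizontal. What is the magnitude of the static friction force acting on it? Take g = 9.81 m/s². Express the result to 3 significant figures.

Here I = (2/3)MR², so the shape factor k = I/(MR²) = 2/3.
Along the incline Mg sinθ − f = Ma, and torque about the center fR = Iα = kMR²(a/R) gives f = kMa.
Combining, a = g sinθ/(1+k) and f = kMa = kMg sinθ/(1+k).
f = (2/3) × 3.26 × 9.81 × sin25.1° / 1.667 ≈ 5.43 N.

f ≈ 5.43 N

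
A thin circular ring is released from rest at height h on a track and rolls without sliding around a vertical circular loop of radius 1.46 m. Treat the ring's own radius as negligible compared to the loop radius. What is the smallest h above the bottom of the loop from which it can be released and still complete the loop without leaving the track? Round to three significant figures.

The moment of inertia is MR², giving k ≡ I/(MR²) = 1.
At the top of the loop, the minimum-contact condition is Mg = Mv_top²/r, so v_top² = gr.
With ω = v/R, the kinetic energy at speed v is ½(1+k)Mv² = Mv².
Energy conservation from release (height h) to the top (height 2r): Mgh = Mg(2r) + M·gr.
Thus h_min = 2r + (1+k)r/2 = r(2 + 2/2) = 1.46 × 3 ≈ 4.38 m.

h_min ≈ 4.38 m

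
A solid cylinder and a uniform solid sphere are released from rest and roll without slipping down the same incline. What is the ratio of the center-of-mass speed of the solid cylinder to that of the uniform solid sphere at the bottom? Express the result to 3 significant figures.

Each satisfies Mgh = ½(1+k)Mv² with k = I/(MR²), so v ∝ 1/√(1+k).
For the solid cylinder k = 0.5; for the uniform solid sphere k = 0.4.
v₁/v₂ = √((1+k₂)/(1+k₁)) = √(1.4/1.5) ≈ 0.966.

v_ratio ≈ 0.966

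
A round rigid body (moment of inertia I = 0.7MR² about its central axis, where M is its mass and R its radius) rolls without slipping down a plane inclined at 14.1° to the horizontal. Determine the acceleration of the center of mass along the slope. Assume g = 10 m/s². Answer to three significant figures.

With I = 0.7MR², the ratio k = I/(MR²) is 0.7.
Translational: Mg sinθ − f = Ma. Rotational about the CM: fR = Iα = kMRa, so f = kMa.
Eliminating f: Mg sinθ = (1+k)Ma, so a = g sinθ/(1+k) = 10 × sin14.1° / 1.7 ≈ 1.43 m/s².

a ≈ 1.43 m/s²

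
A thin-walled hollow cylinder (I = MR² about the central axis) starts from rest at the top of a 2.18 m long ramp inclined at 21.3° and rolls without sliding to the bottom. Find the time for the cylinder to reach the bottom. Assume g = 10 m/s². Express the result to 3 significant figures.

t ≈ 1.55 s

Here I = MR², so the shape factor k = I/(MR²) = 1.
Newton's second law down the slope: Mg sinθ − f = Ma. The torque equation fR = Iα (with α = a/R) gives f = kMa.
Hence a = g sinθ/(1+k) = 10×sin21.3°/2 = 1.816 m/s².
With constant a from rest, t = √(2L/a) = √(2·2.18/1.816) ≈ 1.55 s.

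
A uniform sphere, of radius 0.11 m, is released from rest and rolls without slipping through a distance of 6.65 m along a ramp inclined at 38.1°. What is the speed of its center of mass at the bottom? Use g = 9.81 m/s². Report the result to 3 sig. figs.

v ≈ 7.58 m/s

The moment of inertia is (2/5)MR², giving k ≡ I/(MR²) = 0.4.
Since it rolls without slipping, ω = v/R and KE = ½Mv² + ½Iω² = ½(1+k)Mv² = (7/10)Mv².
The vertical drop is h = L sinθ = 6.65 × sin38.1° = 4.103 m.
Energy conservation: Mgh = (7/10)Mv², so v = √(2gh/(1+k)) = √(2 × 9.81 × 4.103 / 1.4) ≈ 7.58 m/s.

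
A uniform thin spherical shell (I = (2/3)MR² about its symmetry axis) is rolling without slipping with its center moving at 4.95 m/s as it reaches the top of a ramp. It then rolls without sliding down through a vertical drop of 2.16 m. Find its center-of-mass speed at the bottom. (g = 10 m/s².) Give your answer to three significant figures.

v ≈ 7.10 m/s

With I = (2/3)MR², the ratio k = I/(MR²) is 2/3.
Rolling without slipping gives ω = v/R, so the total kinetic energy is ½Mv² + ½Iω² = ½(1+k)Mv² = (5/6)Mv².
Conserving energy between top and bottom: (5/6)Mv² = (5/6)Mv₀² + Mgh, hence v² = v₀² + 2gh/(1+k).
v = √(4.95² + 2×10×2.16/1.667) = √50.42 ≈ 7.10 m/s.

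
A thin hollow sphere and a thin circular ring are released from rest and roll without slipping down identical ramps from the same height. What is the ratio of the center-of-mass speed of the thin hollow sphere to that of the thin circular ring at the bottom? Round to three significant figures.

v_ratio ≈ 1.10

Each satisfies Mgh = ½(1+k)Mv² with k = I/(MR²), so v ∝ 1/√(1+k).
For the thin hollow sphere k = 2/3; for the thin circular ring k = 1.
v₁/v₂ = √((1+k₂)/(1+k₁)) = √(2/1.667) ≈ 1.10.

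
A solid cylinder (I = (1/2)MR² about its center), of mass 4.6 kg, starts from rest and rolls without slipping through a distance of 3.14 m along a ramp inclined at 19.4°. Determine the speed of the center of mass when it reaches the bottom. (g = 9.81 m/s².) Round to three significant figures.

v ≈ 3.69 m/s

With I = (1/2)MR², the ratio k = I/(MR²) is 0.5.
Since it rolls without slipping, ω = v/R and KE = ½Mv² + ½Iω² = ½(1+k)Mv² = (3/4)Mv².
The vertical drop is h = L sinθ = 3.14 × sin19.4° = 1.043 m.
Energy conservation: Mgh = (3/4)Mv², so v = √(2gh/(1+k)) = √(2 × 9.81 × 1.043 / 1.5) ≈ 3.69 m/s.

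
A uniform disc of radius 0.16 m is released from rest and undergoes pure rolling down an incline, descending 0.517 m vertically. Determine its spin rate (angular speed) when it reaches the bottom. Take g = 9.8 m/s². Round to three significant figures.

Here I = (1/2)MR², so the shape factor k = I/(MR²) = 0.5.
Pure rolling means v = ωR; then KE = ½Mv² + ½I(v/R)² = ½(1+k)Mv² = (3/4)Mv².
Energy conservation Mgh = ½(1+k)Mv² gives v = √(2gh/(1+k)) = √(2 × 9.8 × 0.517 / 1.5) = 2.599 m/s.
The angular speed follows from ω = v/R = 2.599/0.16 ≈ 16.2 rad/s.

ω ≈ 16.2 rad/s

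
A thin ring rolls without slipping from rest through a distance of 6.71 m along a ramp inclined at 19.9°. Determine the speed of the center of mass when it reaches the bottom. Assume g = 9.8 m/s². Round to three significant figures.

For this body I = MR², i.e. k = I/(MR²) = 1.
Rolling without slipping gives ω = v/R, so the total kinetic energy is ½Mv² + ½Iω² = ½(1+k)Mv² = Mv².
The vertical drop is h = L sinθ = 6.71 × sin19.9° = 2.284 m.
Setting Mgh = Mv² gives v = √(2gh/(1+k)) = √(2·9.8·2.284/2) ≈ 4.73 m/s.

v ≈ 4.73 m/s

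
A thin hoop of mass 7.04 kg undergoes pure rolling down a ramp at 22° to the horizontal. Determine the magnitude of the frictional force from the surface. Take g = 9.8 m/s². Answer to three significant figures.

With I = MR², the ratio k = I/(MR²) is 1.
Newton's second law down the slope: Mg sinθ − f = Ma. The torque equation fR = Iα (with α = a/R) gives f = kMa.
Combining, a = g sinθ/(1+k) and f = kMa = kMg sinθ/(1+k).
f = 1 × 7.04 × 9.8 × sin22° / 2 ≈ 12.9 N.

f ≈ 12.9 N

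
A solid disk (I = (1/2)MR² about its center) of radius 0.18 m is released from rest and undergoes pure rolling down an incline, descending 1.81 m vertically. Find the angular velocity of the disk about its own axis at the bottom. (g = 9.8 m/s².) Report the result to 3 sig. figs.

With I = (1/2)MR², the ratio k = I/(MR²) is 0.5.
Pure rolling means v = ωR; then KE = ½Mv² + ½I(v/R)² = ½(1+k)Mv² = (3/4)Mv².
Energy conservation Mgh = ½(1+k)Mv² gives v = √(2gh/(1+k)) = √(2 × 9.8 × 1.81 / 1.5) = 4.863 m/s.
Then ω = v/R = 4.863 / 0.18 ≈ 27.0 rad/s.

ω ≈ 27.0 rad/s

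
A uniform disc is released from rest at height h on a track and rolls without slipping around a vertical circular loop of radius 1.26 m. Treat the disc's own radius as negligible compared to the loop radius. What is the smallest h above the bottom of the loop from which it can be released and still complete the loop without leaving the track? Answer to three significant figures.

h_min ≈ 3.47 m

For this body I = (1/2)MR², i.e. k = I/(MR²) = 0.5.
At the top, contact is just lost when gravity alone supplies the centripetal force: Mg = Mv_top²/r, i.e. v_top² = gr.
With ω = v/R, the kinetic energy at speed v is ½(1+k)Mv² = (3/4)Mv².
Energy conservation from release (height h) to the top (height 2r): Mgh = Mg(2r) + (3/4)M·gr.
Thus h_min = 2r + (1+k)r/2 = r(2 + 1.5/2) = 1.26 × 2.75 ≈ 3.47 m.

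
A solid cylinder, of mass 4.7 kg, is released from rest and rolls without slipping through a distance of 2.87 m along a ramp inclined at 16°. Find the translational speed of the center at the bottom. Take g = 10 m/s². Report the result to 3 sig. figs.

For this body I = (1/2)MR², i.e. k = I/(MR²) = 0.5.
Rolling without slipping gives ω = v/R, so the total kinetic energy is ½Mv² + ½Iω² = ½(1+k)Mv² = (3/4)Mv².
The vertical drop is h = L sinθ = 2.87 × sin16° = 0.7911 m.
Energy conservation: Mgh = (3/4)Mv², so v = √(2gh/(1+k)) = √(2 × 10 × 0.7911 / 1.5) ≈ 3.25 m/s.

v ≈ 3.25 m/s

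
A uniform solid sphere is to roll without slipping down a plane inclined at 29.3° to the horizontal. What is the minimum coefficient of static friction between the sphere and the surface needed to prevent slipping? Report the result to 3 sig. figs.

Here I = (2/5)MR², so the shape factor k = I/(MR²) = 0.4.
Along the incline Mg sinθ − f = Ma, and torque about the center fR = Iα = kMR²(a/R) gives f = kMa.
These give a = g sinθ/(1+k) and the required friction f = kMg sinθ/(1+k).
The normal force is N = Mg cosθ, so μ_min = f/N = k tanθ/(1+k).
μ_min = 0.4 × tan29.3° / 1.4 ≈ 0.160.

μ_min ≈ 0.160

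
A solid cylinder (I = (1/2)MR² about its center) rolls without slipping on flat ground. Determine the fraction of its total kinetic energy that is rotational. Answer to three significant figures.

Here I = (1/2)MR², so the shape factor k = I/(MR²) = 0.5.
With ω = v/R, KE_trans = ½Mv² and KE_rot = ½Iω² = ½kMv², so KE_total = ½(1+k)Mv².
The rotational fraction is therefore k/(1+k) = 0.5/1.5 ≈ 0.333.

fraction ≈ 0.333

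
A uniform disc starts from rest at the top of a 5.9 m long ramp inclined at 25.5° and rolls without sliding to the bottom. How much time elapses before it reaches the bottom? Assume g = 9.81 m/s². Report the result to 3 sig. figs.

t ≈ 2.05 s

Here I = (1/2)MR², so the shape factor k = I/(MR²) = 0.5.
Translational: Mg sinθ − f = Ma. Rotational about the CM: fR = Iα = kMRa, so f = kMa.
Hence a = g sinθ/(1+k) = 9.81×sin25.5°/1.5 = 2.816 m/s².
Starting from rest, L = ½at², so t = √(2L/a) = √(2×5.9/2.816) ≈ 2.05 s.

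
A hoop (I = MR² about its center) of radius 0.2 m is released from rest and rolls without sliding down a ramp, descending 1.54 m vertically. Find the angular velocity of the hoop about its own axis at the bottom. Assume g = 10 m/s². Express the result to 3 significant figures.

Here I = MR², so the shape factor k = I/(MR²) = 1.
The rolling condition ω = v/R makes the rotational term ½I(v/R)² = ½kMv², so KE_total = ½(1+k)Mv² = Mv².
Energy conservation Mgh = ½(1+k)Mv² gives v = √(2gh/(1+k)) = √(2 × 10 × 1.54 / 2) = 3.924 m/s.
Then ω = v/R = 3.924 / 0.2 ≈ 19.6 rad/s.

ω ≈ 19.6 rad/s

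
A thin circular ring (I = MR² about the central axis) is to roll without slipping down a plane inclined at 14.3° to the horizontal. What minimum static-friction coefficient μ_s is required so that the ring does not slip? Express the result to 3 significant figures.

For this body I = MR², i.e. k = I/(MR²) = 1.
Translational: Mg sinθ − f = Ma. Rotational about the CM: fR = Iα = kMRa, so f = kMa.
These give a = g sinθ/(1+k) and the required friction f = kMg sinθ/(1+k).
With N = Mg cosθ, the no-slip condition f ≤ μN gives μ_min = f/N = k tanθ/(1+k).
μ_min = 1 × tan14.3° / 2 ≈ 0.127.

μ_min ≈ 0.127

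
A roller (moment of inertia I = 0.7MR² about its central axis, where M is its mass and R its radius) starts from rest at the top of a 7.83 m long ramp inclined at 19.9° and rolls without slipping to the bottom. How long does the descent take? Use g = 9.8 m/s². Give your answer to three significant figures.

With I = 0.7MR², the ratio k = I/(MR²) is 0.7.
Translational: Mg sinθ − f = Ma. Rotational about the CM: fR = Iα = kMRa, so f = kMa.
Hence a = g sinθ/(1+k) = 9.8×sin19.9°/1.7 = 1.962 m/s².
Starting from rest, L = ½at², so t = √(2L/a) = √(2×7.83/1.962) ≈ 2.83 s.

t ≈ 2.83 s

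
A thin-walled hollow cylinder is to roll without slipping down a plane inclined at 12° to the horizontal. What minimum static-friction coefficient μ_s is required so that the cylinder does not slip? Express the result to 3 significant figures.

μ_min ≈ 0.106

With I = MR², the ratio k = I/(MR²) is 1.
Along the incline Mg sinθ − f = Ma, and torque about the center fR = Iα = kMR²(a/R) gives f = kMa.
These give a = g sinθ/(1+k) and the required friction f = kMg sinθ/(1+k).
With N = Mg cosθ, the no-slip condition f ≤ μN gives μ_min = f/N = k tanθ/(1+k).
μ_min = 1 × tan12° / 2 ≈ 0.106.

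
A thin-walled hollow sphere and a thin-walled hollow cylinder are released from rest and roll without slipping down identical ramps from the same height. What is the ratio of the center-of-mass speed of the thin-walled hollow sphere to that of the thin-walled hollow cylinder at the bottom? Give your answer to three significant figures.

Each satisfies Mgh = ½(1+k)Mv² with k = I/(MR²), so v ∝ 1/√(1+k).
For the thin-walled hollow sphere k = 2/3; for the thin-walled hollow cylinder k = 1.
v₁/v₂ = √((1+k₂)/(1+k₁)) = √(2/1.667) ≈ 1.10.

v_ratio ≈ 1.10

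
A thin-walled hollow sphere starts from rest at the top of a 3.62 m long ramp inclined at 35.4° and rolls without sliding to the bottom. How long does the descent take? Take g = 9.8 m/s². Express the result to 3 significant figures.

t ≈ 1.46 s

For this body I = (2/3)MR², i.e. k = I/(MR²) = 2/3.
Translational: Mg sinθ − f = Ma. Rotational about the CM: fR = Iα = kMRa, so f = kMa.
Hence a = g sinθ/(1+k) = 9.8×sin35.4°/1.667 = 3.406 m/s².
With constant a from rest, t = √(2L/a) = √(2·3.62/3.406) ≈ 1.46 s.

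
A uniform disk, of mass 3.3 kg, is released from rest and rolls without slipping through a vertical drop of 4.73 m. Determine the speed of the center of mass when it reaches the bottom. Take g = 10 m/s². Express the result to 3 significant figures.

v ≈ 7.94 m/s

For this body I = (1/2)MR², i.e. k = I/(MR²) = 0.5.
Rolling without slipping gives ω = v/R, so the total kinetic energy is ½Mv² + ½Iω² = ½(1+k)Mv² = (3/4)Mv².
Setting Mgh = (3/4)Mv² gives v = √(2gh/(1+k)) = √(2·10·4.73/1.5) ≈ 7.94 m/s.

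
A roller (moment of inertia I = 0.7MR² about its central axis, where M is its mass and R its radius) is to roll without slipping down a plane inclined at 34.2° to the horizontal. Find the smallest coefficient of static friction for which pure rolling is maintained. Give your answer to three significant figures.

The moment of inertia is 0.7MR², giving k ≡ I/(MR²) = 0.7.
Newton's second law down the slope: Mg sinθ − f = Ma. The torque equation fR = Iα (with α = a/R) gives f = kMa.
These give a = g sinθ/(1+k) and the required friction f = kMg sinθ/(1+k).
With N = Mg cosθ, the no-slip condition f ≤ μN gives μ_min = f/N = k tanθ/(1+k).
μ_min = 0.7 × tan34.2° / 1.7 ≈ 0.280.

μ_min ≈ 0.280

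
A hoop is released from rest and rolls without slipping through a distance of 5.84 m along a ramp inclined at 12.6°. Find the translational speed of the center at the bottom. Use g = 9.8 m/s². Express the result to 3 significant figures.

With I = MR², the ratio k = I/(MR²) is 1.
Pure rolling means v = ωR; then KE = ½Mv² + ½I(v/R)² = ½(1+k)Mv² = Mv².
The vertical drop is h = L sinθ = 5.84 × sin12.6° = 1.274 m.
Energy conservation: Mgh = Mv², so v = √(2gh/(1+k)) = √(2 × 9.8 × 1.274 / 2) ≈ 3.53 m/s.

v ≈ 3.53 m/s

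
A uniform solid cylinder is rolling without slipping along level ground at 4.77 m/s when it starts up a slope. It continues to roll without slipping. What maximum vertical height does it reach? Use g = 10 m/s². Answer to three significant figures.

With I = (1/2)MR², the ratio k = I/(MR²) is 0.5.
Pure rolling means v = ωR; then KE = ½Mv² + ½I(v/R)² = ½(1+k)Mv² = (3/4)Mv².
At the top the kinetic energy is zero, so (3/4)Mv₀² = Mgh.
Thus h = (1+k)v₀²/(2g) = 1.5 × 4.77² / (2 × 10) ≈ 1.71 m.

h ≈ 1.71 m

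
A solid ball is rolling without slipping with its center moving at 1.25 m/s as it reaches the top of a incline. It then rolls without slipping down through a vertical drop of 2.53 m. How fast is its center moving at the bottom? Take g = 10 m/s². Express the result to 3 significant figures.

Here I = (2/5)MR², so the shape factor k = I/(MR²) = 0.4.
The rolling condition ω = v/R makes the rotational term ½I(v/R)² = ½kMv², so KE_total = ½(1+k)Mv² = (7/10)Mv².
Energy conservation: (7/10)Mv₀² + Mgh = (7/10)Mv², so v² = v₀² + 2gh/(1+k).
v = √(1.25² + 2×10×2.53/1.4) = √37.71 ≈ 6.14 m/s.

v ≈ 6.14 m/s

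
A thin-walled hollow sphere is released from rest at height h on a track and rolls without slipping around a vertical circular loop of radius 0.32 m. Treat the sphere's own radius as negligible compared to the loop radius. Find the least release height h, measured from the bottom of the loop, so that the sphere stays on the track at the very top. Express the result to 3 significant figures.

With I = (2/3)MR², the ratio k = I/(MR²) is 2/3.
At the top of the loop, the minimum-contact condition is Mg = Mv_top²/r, so v_top² = gr.
With ω = v/R, the kinetic energy at speed v is ½(1+k)Mv² = (5/6)Mv².
Energy conservation from release (height h) to the top (height 2r): Mgh = Mg(2r) + (5/6)M·gr.
Thus h_min = 2r + (1+k)r/2 = r(2 + 1.667/2) = 0.32 × 2.833 ≈ 0.907 m.

h_min ≈ 0.907 m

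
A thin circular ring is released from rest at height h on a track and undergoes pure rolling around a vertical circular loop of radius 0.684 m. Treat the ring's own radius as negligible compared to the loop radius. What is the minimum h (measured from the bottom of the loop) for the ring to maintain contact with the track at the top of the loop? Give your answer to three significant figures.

The moment of inertia is MR², giving k ≡ I/(MR²) = 1.
At the top, contact is just lost when gravity alone supplies the centripetal force: Mg = Mv_top²/r, i.e. v_top² = gr.
With ω = v/R, the kinetic energy at speed v is ½(1+k)Mv² = Mv².
Energy conservation from release (height h) to the top (height 2r): Mgh = Mg(2r) + M·gr.
Thus h_min = 2r + (1+k)r/2 = r(2 + 2/2) = 0.684 × 3 ≈ 2.05 m.

h_min ≈ 2.05 m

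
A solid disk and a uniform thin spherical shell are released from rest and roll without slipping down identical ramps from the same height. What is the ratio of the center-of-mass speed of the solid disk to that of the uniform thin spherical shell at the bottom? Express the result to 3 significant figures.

v_ratio ≈ 1.05

Each satisfies Mgh = ½(1+k)Mv² with k = I/(MR²), so v ∝ 1/√(1+k).
For the solid disk k = 0.5; for the uniform thin spherical shell k = 2/3.
v₁/v₂ = √((1+k₂)/(1+k₁)) = √(1.667/1.5) ≈ 1.05.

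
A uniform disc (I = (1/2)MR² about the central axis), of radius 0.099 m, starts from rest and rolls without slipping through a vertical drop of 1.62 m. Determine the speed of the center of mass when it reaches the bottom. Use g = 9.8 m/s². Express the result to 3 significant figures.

v ≈ 4.60 m/s

The moment of inertia is (1/2)MR², giving k ≡ I/(MR²) = 0.5.
Pure rolling means v = ωR; then KE = ½Mv² + ½I(v/R)² = ½(1+k)Mv² = (3/4)Mv².
Setting Mgh = (3/4)Mv² gives v = √(2gh/(1+k)) = √(2·9.8·1.62/1.5) ≈ 4.60 m/s.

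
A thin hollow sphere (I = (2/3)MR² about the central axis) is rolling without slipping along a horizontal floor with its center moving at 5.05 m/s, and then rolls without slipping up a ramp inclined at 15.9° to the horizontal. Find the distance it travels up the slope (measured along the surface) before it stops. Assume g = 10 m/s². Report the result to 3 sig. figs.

d ≈ 7.76 m

Here I = (2/3)MR², so the shape factor k = I/(MR²) = 2/3.
Pure rolling means v = ωR; then KE = ½Mv² + ½I(v/R)² = ½(1+k)Mv² = (5/6)Mv².
Setting this equal to Mgh gives the vertical rise h = (1+k)v₀²/(2g) = 1.667×5.05²/(2×10) = 2.125 m.
The distance along the slope is d = h/sinθ = 2.125/sin15.9° ≈ 7.76 m.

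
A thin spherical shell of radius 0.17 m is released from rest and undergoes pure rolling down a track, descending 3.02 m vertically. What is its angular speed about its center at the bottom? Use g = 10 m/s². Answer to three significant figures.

ω ≈ 35.4 rad/s

Here I = (2/3)MR², so the shape factor k = I/(MR²) = 2/3.
Rolling without slipping gives ω = v/R, so the total kinetic energy is ½Mv² + ½Iω² = ½(1+k)Mv² = (5/6)Mv².
Energy conservation Mgh = ½(1+k)Mv² gives v = √(2gh/(1+k)) = √(2 × 10 × 3.02 / 1.667) = 6.02 m/s.
Then ω = v/R = 6.02 / 0.17 ≈ 35.4 rad/s.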